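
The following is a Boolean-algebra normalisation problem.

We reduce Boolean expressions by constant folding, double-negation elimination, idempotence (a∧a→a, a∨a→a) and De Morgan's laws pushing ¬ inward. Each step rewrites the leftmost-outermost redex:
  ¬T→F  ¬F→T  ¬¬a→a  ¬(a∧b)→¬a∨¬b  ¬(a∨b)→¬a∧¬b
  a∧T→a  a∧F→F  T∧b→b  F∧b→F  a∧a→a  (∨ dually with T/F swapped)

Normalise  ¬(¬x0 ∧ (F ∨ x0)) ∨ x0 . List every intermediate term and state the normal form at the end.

  start: ¬(¬x0 ∧ (F ∨ x0)) ∨ x0
  step 1: (¬¬x0 ∨ ¬(F ∨ x0)) ∨ x0
  step 2: (x0 ∨ ¬(F ∨ x0)) ∨ x0
  step 3: (x0 ∨ (¬F ∧ ¬x0)) ∨ x0
  step 4: (x0 ∨ (T ∧ ¬x0)) ∨ x0
  step 5: (x0 ∨ ¬x0) ∨ x0

Answer: normal form = (x0 ∨ ¬x0) ∨ x0  (in 5 steps)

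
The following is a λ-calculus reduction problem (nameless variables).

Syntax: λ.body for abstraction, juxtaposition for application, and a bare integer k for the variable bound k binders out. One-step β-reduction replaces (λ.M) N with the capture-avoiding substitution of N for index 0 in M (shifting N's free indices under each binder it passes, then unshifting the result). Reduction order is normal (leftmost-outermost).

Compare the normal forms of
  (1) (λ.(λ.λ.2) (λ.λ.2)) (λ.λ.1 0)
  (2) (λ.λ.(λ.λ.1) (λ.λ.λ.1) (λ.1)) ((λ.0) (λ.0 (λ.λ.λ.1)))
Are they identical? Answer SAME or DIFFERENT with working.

Term A:
  start: (λ.(λ.λ.2) (λ.λ.2)) (λ.λ.1 0)
  step 1: (λ.λ.λ.λ.1 0) (λ.λ.λ.λ.1 0)
  step 2: λ.λ.λ.1 0

Term B:
  start: (λ.λ.(λ.λ.1) (λ.λ.λ.1) (λ.1)) ((λ.0) (λ.0 (λ.λ.λ.1)))
  step 1: λ.(λ.λ.1) (λ.λ.λ.1) (λ.1)
  step 2: λ.(λ.λ.λ.λ.1) (λ.1)
  step 3: λ.λ.λ.λ.1

Answer: DIFFERENT — A ⇓ λ.λ.λ.1 0, B ⇓ λ.λ.λ.λ.1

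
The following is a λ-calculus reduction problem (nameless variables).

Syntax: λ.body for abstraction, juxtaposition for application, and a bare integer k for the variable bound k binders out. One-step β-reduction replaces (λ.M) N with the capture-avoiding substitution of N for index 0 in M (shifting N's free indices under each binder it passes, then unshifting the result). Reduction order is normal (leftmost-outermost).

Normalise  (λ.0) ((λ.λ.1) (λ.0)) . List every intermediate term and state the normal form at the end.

  start: (λ.0) ((λ.λ.1) (λ.0))
  [1] (λ.λ.1) (λ.0)
  [2] λ.λ.0

Answer: normal form = λ.λ.0  (in 2 steps)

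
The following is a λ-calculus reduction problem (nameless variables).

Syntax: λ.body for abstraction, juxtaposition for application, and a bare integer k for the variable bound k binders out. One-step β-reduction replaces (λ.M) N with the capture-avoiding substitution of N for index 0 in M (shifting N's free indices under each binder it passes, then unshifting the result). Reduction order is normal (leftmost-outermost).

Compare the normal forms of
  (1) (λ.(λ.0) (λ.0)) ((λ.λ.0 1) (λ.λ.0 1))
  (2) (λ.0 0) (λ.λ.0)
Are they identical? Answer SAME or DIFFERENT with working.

Answer: SAME — A ⇓ λ.0, B ⇓ λ.0

Derivation:
Term A:
  start: (λ.(λ.0) (λ.0)) ((λ.λ.0 1) (λ.λ.0 1))
  step 1: (λ.0) (λ.0)
  step 2: λ.0

Term B:
  start: (λ.0 0) (λ.λ.0)
  step 1: (λ.λ.0) (λ.λ.0)
  step 2: λ.0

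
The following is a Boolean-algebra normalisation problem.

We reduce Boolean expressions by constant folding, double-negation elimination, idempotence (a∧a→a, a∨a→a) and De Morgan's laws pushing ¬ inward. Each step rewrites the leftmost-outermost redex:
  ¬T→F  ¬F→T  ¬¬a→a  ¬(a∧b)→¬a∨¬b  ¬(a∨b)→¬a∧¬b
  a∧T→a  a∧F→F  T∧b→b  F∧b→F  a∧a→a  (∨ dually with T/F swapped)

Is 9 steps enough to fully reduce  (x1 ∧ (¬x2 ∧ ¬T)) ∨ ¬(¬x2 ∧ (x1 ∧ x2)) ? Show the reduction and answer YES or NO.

  start: (x1 ∧ (¬x2 ∧ ¬T)) ∨ ¬(¬x2 ∧ (x1 ∧ x2))
  →1  (x1 ∧ (¬x2 ∧ F)) ∨ ¬(¬x2 ∧ (x1 ∧ x2))
  →2  (x1 ∧ F) ∨ ¬(¬x2 ∧ (x1 ∧ x2))
  →3  F ∨ ¬(¬x2 ∧ (x1 ∧ x2))
  →4  ¬(¬x2 ∧ (x1 ∧ x2))
  →5  ¬¬x2 ∨ ¬(x1 ∧ x2)
  →6  x2 ∨ ¬(x1 ∧ x2)
  →7  x2 ∨ (¬x1 ∨ ¬x2)

Answer: YES — reaches normal form x2 ∨ (¬x1 ∨ ¬x2) in 7 ≤ 9 steps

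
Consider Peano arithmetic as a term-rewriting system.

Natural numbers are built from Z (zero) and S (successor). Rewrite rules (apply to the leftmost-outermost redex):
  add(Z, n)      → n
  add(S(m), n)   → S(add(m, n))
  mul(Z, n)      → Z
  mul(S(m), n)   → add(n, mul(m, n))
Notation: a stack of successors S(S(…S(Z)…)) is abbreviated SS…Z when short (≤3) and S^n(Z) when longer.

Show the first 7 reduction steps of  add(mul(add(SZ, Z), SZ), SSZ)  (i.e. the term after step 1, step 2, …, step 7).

  start: add(mul(add(SZ, Z), SZ), SSZ)
  [1] add(mul(S(add(Z, Z)), SZ), SSZ)
  [2] add(add(SZ, mul(add(Z, Z), SZ)), SSZ)
  [3] add(S(add(Z, mul(add(Z, Z), SZ))), SSZ)
  [4] S(add(add(Z, mul(add(Z, Z), SZ)), SSZ))
  [5] S(add(mul(add(Z, Z), SZ), SSZ))
  [6] S(add(mul(Z, SZ), SSZ))
  [7] S(add(Z, SSZ))

Answer: after 7 steps: S(add(Z, SSZ))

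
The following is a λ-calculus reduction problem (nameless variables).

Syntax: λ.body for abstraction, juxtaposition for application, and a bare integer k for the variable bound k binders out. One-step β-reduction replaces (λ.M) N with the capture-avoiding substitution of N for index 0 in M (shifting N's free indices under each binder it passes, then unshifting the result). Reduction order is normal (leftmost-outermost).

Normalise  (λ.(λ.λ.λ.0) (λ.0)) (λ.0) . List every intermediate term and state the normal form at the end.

  start: (λ.(λ.λ.λ.0) (λ.0)) (λ.0)
  [1] (λ.λ.λ.0) (λ.0)
  [2] λ.λ.0

Answer: normal form = λ.λ.0  (in 2 steps)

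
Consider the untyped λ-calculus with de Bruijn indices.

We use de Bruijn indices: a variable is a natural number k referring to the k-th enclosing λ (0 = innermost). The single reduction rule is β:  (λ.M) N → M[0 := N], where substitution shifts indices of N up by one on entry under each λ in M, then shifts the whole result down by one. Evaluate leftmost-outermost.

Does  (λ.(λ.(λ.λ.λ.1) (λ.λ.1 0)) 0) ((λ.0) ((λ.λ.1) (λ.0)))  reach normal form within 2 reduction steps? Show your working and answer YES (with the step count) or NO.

Answer: NO — after 2 steps the term is (λ.λ.λ.1) (λ.λ.1 0), not yet normal

Reduction:
  start: (λ.(λ.(λ.λ.λ.1) (λ.λ.1 0)) 0) ((λ.0) ((λ.λ.1) (λ.0)))
  [1] (λ.(λ.λ.λ.1) (λ.λ.1 0)) ((λ.0) ((λ.λ.1) (λ.0)))
  [2] (λ.λ.λ.1) (λ.λ.1 0)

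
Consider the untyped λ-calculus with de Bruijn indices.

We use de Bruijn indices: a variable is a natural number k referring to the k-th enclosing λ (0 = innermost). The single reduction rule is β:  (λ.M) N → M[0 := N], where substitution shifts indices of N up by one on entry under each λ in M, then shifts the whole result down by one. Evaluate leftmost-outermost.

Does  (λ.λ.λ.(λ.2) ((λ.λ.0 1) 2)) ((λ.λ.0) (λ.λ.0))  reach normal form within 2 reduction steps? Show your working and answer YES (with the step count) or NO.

Answer: YES — reaches normal form λ.λ.1 in 2 ≤ 2 steps

Working:
  start: (λ.λ.λ.(λ.2) ((λ.λ.0 1) 2)) ((λ.λ.0) (λ.λ.0))
  [1] λ.λ.(λ.2) ((λ.λ.0 1) ((λ.λ.0) (λ.λ.0)))
  [2] λ.λ.1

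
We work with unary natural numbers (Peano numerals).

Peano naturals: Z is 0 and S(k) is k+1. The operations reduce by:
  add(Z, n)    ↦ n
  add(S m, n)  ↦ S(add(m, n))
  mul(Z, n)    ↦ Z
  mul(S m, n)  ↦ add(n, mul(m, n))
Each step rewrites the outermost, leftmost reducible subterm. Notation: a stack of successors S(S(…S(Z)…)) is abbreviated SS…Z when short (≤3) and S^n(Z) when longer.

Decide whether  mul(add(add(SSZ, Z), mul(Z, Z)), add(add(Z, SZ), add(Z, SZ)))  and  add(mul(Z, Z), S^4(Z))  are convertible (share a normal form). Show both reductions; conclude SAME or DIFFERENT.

Term A:
  start: mul(add(add(SSZ, Z), mul(Z, Z)), add(add(Z, SZ), add(Z, SZ)))
  [1] mul(add(S(add(SZ, Z)), mul(Z, Z)), add(add(Z, SZ), add(Z, SZ)))
  [2] mul(S(add(add(SZ, Z), mul(Z, Z))), add(add(Z, SZ), add(Z, SZ)))
  [3] add(add(add(Z, SZ), add(Z, SZ)), mul(add(add(SZ, Z), mul(Z, Z)), add(add(Z, SZ), add(Z, SZ))))
  [4] add(add(SZ, add(Z, SZ)), mul(add(add(SZ, Z), mul(Z, Z)), add(add(Z, SZ), add(Z, SZ))))
  [5] add(S(add(Z, add(Z, SZ))), mul(add(add(SZ, Z), mul(Z, Z)), add(add(Z, SZ), add(Z, SZ))))
  [6] S(add(add(Z, add(Z, SZ)), mul(add(add(SZ, Z), mul(Z, Z)), add(add(Z, SZ), add(Z, SZ)))))
  [7] S(add(add(Z, SZ), mul(add(add(SZ, Z), mul(Z, Z)), add(add(Z, SZ), add(Z, SZ)))))
  [8] S(add(SZ, mul(add(add(SZ, Z), mul(Z, Z)), add(add(Z, SZ), add(Z, SZ)))))
  [9] S(S(add(Z, mul(add(add(SZ, Z), mul(Z, Z)), add(add(Z, SZ), add(Z, SZ))))))
  [10] S(S(mul(add(add(SZ, Z), mul(Z, Z)), add(add(Z, SZ), add(Z, SZ)))))
  [11] S(S(mul(add(S(add(Z, Z)), mul(Z, Z)), add(add(Z, SZ), add(Z, SZ)))))
  [12] S(S(mul(S(add(add(Z, Z), mul(Z, Z))), add(add(Z, SZ), add(Z, SZ)))))
  [13] S(S(add(add(add(Z, SZ), add(Z, SZ)), mul(add(add(Z, Z), mul(Z, Z)), add(add(Z, SZ), add(Z, SZ))))))
  [14] S(S(add(add(SZ, add(Z, SZ)), mul(add(add(Z, Z), mul(Z, Z)), add(add(Z, SZ), add(Z, SZ))))))
  [15] S(S(add(S(add(Z, add(Z, SZ))), mul(add(add(Z, Z), mul(Z, Z)), add(add(Z, SZ), add(Z, SZ))))))
  [16] S(S(S(add(add(Z, add(Z, SZ)), mul(add(add(Z, Z), mul(Z, Z)), add(add(Z, SZ), add(Z, SZ)))))))
  [17] S(S(S(add(add(Z, SZ), mul(add(add(Z, Z), mul(Z, Z)), add(add(Z, SZ), add(Z, SZ)))))))
  [18] S(S(S(add(SZ, mul(add(add(Z, Z), mul(Z, Z)), add(add(Z, SZ), add(Z, SZ)))))))
  [19] S(S(S(S(add(Z, mul(add(add(Z, Z), mul(Z, Z)), add(add(Z, SZ), add(Z, SZ))))))))
  [20] S(S(S(S(mul(add(add(Z, Z), mul(Z, Z)), add(add(Z, SZ), add(Z, SZ)))))))
  [21] S(S(S(S(mul(add(Z, mul(Z, Z)), add(add(Z, SZ), add(Z, SZ)))))))
  [22] S(S(S(S(mul(mul(Z, Z), add(add(Z, SZ), add(Z, SZ)))))))
  [23] S(S(S(S(mul(Z, add(add(Z, SZ), add(Z, SZ)))))))
  [24] S^4(Z)

Term B:
  start: add(mul(Z, Z), S^4(Z))
  [1] add(Z, S^4(Z))
  [2] S^4(Z)

Answer: SAME — A ⇓ S^4(Z), B ⇓ S^4(Z)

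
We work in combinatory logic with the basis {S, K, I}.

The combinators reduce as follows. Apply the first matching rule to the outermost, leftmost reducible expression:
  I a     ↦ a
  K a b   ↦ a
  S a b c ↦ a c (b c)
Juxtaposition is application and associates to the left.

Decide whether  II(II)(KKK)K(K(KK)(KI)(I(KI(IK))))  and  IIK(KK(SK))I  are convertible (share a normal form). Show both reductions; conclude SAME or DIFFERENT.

Term A:
  start: II(II)(KKK)K(K(KK)(KI)(I(KI(IK))))
  →1  I(II)(KKK)K(K(KK)(KI)(I(KI(IK))))
  →2  II(KKK)K(K(KK)(KI)(I(KI(IK))))
  →3  I(KKK)K(K(KK)(KI)(I(KI(IK))))
  →4  KKKK(K(KK)(KI)(I(KI(IK))))
  →5  KK(K(KK)(KI)(I(KI(IK))))
  →6  K

Term B:
  start: IIK(KK(SK))I
  →1  IK(KK(SK))I
  →2  K(KK(SK))I
  →3  KK(SK)
  →4  K

Answer: SAME — A ⇓ K, B ⇓ K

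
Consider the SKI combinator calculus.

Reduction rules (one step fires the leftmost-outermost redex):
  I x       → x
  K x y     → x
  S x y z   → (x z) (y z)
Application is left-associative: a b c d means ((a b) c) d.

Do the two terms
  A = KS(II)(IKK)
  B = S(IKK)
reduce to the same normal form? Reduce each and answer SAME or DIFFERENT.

Answer: SAME — A ⇓ S(KK), B ⇓ S(KK)

Derivation:
Term A:
  start: KS(II)(IKK)
  →1  S(IKK)
  →2  S(KK)

Term B:
  start: S(IKK)
  →1  S(KK)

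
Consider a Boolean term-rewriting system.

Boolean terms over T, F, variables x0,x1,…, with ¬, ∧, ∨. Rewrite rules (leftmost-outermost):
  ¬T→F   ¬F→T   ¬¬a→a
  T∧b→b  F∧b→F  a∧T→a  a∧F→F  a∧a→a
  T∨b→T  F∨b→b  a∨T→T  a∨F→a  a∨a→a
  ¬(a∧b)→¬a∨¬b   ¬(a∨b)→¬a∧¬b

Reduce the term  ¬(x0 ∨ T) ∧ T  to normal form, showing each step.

  start: ¬(x0 ∨ T) ∧ T
  step 1: ¬(x0 ∨ T)
  step 2: ¬x0 ∧ ¬T
  step 3: ¬x0 ∧ F
  step 4: F

Answer: normal form = F  (in 4 steps)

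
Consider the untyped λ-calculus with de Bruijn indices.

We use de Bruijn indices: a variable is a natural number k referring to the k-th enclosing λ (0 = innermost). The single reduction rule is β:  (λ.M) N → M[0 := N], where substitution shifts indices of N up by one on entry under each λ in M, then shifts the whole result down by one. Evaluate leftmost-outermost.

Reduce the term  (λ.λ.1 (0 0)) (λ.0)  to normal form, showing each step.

  start: (λ.λ.1 (0 0)) (λ.0)
  step 1: λ.(λ.0) (0 0)
  step 2: λ.0 0

Answer: normal form = λ.0 0  (in 2 steps)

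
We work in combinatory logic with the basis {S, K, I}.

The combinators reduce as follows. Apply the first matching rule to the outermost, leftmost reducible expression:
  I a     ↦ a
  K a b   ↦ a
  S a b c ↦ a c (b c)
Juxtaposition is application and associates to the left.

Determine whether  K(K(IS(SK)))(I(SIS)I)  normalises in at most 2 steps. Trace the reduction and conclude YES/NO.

Answer: YES — reaches normal form K(S(SK)) in 2 ≤ 2 steps

Working:
  start: K(K(IS(SK)))(I(SIS)I)
  →1  K(IS(SK))
  →2  K(S(SK))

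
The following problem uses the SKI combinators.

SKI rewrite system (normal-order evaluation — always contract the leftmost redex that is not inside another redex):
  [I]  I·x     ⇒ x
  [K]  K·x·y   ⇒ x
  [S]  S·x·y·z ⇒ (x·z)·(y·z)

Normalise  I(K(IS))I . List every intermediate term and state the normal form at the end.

Answer: normal form = S  (in 3 steps)

Reduction:
  start: I(K(IS))I
  [1] K(IS)I
  [2] IS
  [3] S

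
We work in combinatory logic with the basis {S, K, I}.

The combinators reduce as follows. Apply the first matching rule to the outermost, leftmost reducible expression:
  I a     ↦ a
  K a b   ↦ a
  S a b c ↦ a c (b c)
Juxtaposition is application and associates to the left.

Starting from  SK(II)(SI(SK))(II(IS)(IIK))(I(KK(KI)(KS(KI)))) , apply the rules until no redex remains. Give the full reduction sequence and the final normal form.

  start: SK(II)(SI(SK))(II(IS)(IIK))(I(KK(KI)(KS(KI))))
  →1  K(SI(SK))(II(SI(SK)))(II(IS)(IIK))(I(KK(KI)(KS(KI))))
  →2  SI(SK)(II(IS)(IIK))(I(KK(KI)(KS(KI))))
  →3  I(II(IS)(IIK))(SK(II(IS)(IIK)))(I(KK(KI)(KS(KI))))
  →4  II(IS)(IIK)(SK(II(IS)(IIK)))(I(KK(KI)(KS(KI))))
  →5  I(IS)(IIK)(SK(II(IS)(IIK)))(I(KK(KI)(KS(KI))))
  →6  IS(IIK)(SK(II(IS)(IIK)))(I(KK(KI)(KS(KI))))
  →7  S(IIK)(SK(II(IS)(IIK)))(I(KK(KI)(KS(KI))))
  →8  IIK(I(KK(KI)(KS(KI))))(SK(II(IS)(IIK))(I(KK(KI)(KS(KI)))))
  →9  IK(I(KK(KI)(KS(KI))))(SK(II(IS)(IIK))(I(KK(KI)(KS(KI)))))
  →10  K(I(KK(KI)(KS(KI))))(SK(II(IS)(IIK))(I(KK(KI)(KS(KI)))))
  →11  I(KK(KI)(KS(KI)))
  →12  KK(KI)(KS(KI))
  →13  K(KS(KI))
  →14  KS

Answer: normal form = KS  (in 14 steps)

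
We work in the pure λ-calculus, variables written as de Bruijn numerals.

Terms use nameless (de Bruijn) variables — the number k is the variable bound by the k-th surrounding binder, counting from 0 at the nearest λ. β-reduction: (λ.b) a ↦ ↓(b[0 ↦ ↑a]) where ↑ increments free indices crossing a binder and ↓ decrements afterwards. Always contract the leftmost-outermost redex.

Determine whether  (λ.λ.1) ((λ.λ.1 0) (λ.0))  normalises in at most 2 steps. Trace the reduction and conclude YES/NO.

  start: (λ.λ.1) ((λ.λ.1 0) (λ.0))
  step 1: λ.(λ.λ.1 0) (λ.0)
  step 2: λ.λ.(λ.0) 0

Answer: NO — after 2 steps the term is λ.λ.(λ.0) 0, not yet normal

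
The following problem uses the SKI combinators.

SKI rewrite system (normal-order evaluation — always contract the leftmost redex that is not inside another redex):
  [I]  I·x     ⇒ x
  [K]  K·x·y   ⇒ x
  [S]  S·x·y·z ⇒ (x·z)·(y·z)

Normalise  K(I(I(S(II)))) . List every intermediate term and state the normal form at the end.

Answer: normal form = K(SI)  (in 3 steps)

Working:
  start: K(I(I(S(II))))
  [1] K(I(S(II)))
  [2] K(S(II))
  [3] K(SI)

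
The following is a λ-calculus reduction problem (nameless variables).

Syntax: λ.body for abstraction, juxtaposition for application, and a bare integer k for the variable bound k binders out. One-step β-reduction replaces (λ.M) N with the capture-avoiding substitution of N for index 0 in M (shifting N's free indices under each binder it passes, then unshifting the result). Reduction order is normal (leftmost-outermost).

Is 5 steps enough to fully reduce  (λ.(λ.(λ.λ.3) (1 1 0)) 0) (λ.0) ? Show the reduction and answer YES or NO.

Answer: YES — reaches normal form λ.λ.0 in 3 ≤ 5 steps

Working:
  start: (λ.(λ.(λ.λ.3) (1 1 0)) 0) (λ.0)
  step 1: (λ.(λ.λ.λ.0) ((λ.0) (λ.0) 0)) (λ.0)
  step 2: (λ.λ.λ.0) ((λ.0) (λ.0) (λ.0))
  step 3: λ.λ.0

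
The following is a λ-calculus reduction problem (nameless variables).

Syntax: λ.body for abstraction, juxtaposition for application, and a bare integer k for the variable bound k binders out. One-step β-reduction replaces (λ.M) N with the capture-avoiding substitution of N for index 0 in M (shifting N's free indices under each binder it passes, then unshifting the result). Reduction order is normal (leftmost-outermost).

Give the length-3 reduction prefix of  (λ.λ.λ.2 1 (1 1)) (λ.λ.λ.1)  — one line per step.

  start: (λ.λ.λ.2 1 (1 1)) (λ.λ.λ.1)
  [1] λ.λ.(λ.λ.λ.1) 1 (1 1)
  [2] λ.λ.(λ.λ.1) (1 1)
  [3] λ.λ.λ.2 2

Answer: after 3 steps: λ.λ.λ.2 2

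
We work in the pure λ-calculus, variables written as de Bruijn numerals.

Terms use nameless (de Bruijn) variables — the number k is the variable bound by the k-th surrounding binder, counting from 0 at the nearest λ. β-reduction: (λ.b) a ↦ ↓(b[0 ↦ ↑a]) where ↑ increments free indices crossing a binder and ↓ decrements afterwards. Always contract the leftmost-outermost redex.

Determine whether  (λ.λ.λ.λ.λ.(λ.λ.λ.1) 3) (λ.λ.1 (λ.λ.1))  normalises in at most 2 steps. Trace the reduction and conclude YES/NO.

  start: (λ.λ.λ.λ.λ.(λ.λ.λ.1) 3) (λ.λ.1 (λ.λ.1))
  [1] λ.λ.λ.λ.(λ.λ.λ.1) 3
  [2] λ.λ.λ.λ.λ.λ.1

Answer: YES — reaches normal form λ.λ.λ.λ.λ.λ.1 in 2 ≤ 2 steps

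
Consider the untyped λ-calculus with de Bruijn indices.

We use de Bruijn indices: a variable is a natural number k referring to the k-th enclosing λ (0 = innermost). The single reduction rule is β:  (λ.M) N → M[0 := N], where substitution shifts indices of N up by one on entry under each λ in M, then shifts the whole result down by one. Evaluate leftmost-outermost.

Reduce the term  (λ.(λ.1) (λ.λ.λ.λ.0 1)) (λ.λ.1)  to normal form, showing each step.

  start: (λ.(λ.1) (λ.λ.λ.λ.0 1)) (λ.λ.1)
  [1] (λ.λ.λ.1) (λ.λ.λ.λ.0 1)
  [2] λ.λ.1

Answer: normal form = λ.λ.1  (in 2 steps)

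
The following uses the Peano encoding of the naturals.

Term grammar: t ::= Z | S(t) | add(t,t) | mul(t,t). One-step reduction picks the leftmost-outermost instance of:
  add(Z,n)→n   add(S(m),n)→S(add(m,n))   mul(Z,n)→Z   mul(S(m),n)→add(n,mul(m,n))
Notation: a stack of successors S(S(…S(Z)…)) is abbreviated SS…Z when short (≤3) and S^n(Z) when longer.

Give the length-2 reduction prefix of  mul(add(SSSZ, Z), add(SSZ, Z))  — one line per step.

  start: mul(add(SSSZ, Z), add(SSZ, Z))
  step 1: mul(S(add(SSZ, Z)), add(SSZ, Z))
  step 2: add(add(SSZ, Z), mul(add(SSZ, Z), add(SSZ, Z)))

Answer: after 2 steps: add(add(SSZ, Z), mul(add(SSZ, Z), add(SSZ, Z)))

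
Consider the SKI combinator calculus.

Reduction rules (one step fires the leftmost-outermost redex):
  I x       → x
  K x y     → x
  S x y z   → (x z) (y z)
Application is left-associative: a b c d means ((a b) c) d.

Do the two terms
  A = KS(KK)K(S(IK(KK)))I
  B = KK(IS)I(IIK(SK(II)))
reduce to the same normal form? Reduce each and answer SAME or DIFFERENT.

Answer: SAME — A ⇓ I, B ⇓ I

Working:
Term A:
  start: KS(KK)K(S(IK(KK)))I
  →1  SK(S(IK(KK)))I
  →2  KI(S(IK(KK))I)
  →3  I

Term B:
  start: KK(IS)I(IIK(SK(II)))
  →1  KI(IIK(SK(II)))
  →2  I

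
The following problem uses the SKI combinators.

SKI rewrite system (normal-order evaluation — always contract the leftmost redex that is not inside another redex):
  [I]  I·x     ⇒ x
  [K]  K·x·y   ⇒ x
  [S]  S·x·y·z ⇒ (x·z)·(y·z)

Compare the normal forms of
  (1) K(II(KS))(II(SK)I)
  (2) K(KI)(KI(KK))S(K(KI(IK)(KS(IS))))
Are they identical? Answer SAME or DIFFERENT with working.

Answer: SAME — A ⇓ KS, B ⇓ KS

Reduction:
Term A:
  start: K(II(KS))(II(SK)I)
  [1] II(KS)
  [2] I(KS)
  [3] KS

Term B:
  start: K(KI)(KI(KK))S(K(KI(IK)(KS(IS))))
  [1] KIS(K(KI(IK)(KS(IS))))
  [2] I(K(KI(IK)(KS(IS))))
  [3] K(KI(IK)(KS(IS)))
  [4] K(I(KS(IS)))
  [5] K(KS(IS))
  [6] KS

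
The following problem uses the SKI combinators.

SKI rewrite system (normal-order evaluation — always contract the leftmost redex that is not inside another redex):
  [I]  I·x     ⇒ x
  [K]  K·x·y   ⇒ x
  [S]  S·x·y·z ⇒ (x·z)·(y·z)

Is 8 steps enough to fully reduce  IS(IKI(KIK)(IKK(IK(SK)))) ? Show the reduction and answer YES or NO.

  start: IS(IKI(KIK)(IKK(IK(SK))))
  step 1: S(IKI(KIK)(IKK(IK(SK))))
  step 2: S(KI(KIK)(IKK(IK(SK))))
  step 3: S(I(IKK(IK(SK))))
  step 4: S(IKK(IK(SK)))
  step 5: S(KK(IK(SK)))
  step 6: SK

Answer: YES — reaches normal form SK in 6 ≤ 8 steps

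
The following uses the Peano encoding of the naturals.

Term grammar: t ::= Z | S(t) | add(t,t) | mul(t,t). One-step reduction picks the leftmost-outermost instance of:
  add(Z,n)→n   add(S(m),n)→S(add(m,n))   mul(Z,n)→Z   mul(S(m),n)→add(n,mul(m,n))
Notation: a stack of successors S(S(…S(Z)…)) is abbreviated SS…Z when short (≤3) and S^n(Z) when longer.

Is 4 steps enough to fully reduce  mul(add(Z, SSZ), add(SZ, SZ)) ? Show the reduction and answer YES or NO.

Answer: NO — after 4 steps the term is S(add(add(Z, SZ), mul(SZ, add(SZ, SZ)))), not yet normal

Reduction:
  start: mul(add(Z, SSZ), add(SZ, SZ))
  →1  mul(SSZ, add(SZ, SZ))
  →2  add(add(SZ, SZ), mul(SZ, add(SZ, SZ)))
  →3  add(S(add(Z, SZ)), mul(SZ, add(SZ, SZ)))
  →4  S(add(add(Z, SZ), mul(SZ, add(SZ, SZ))))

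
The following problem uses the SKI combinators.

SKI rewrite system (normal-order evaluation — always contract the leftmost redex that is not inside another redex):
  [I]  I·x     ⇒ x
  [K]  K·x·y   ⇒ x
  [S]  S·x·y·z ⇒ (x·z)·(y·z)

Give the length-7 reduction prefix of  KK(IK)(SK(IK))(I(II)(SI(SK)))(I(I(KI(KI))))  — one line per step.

  start: KK(IK)(SK(IK))(I(II)(SI(SK)))(I(I(KI(KI))))
  →1  K(SK(IK))(I(II)(SI(SK)))(I(I(KI(KI))))
  →2  SK(IK)(I(I(KI(KI))))
  →3  K(I(I(KI(KI))))(IK(I(I(KI(KI)))))
  →4  I(I(KI(KI)))
  →5  I(KI(KI))
  →6  KI(KI)
  →7  I

Answer: after 7 steps: I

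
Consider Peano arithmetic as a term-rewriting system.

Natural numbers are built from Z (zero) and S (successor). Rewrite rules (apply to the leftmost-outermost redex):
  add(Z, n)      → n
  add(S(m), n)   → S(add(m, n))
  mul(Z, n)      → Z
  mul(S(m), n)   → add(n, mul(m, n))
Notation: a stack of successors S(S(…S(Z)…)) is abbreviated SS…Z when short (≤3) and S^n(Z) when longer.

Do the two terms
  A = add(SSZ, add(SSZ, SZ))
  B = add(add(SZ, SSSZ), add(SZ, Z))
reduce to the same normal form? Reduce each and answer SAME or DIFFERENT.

Answer: SAME — A ⇓ S^5(Z), B ⇓ S^5(Z)

Working:
Term A:
  start: add(SSZ, add(SSZ, SZ))
  step 1: S(add(SZ, add(SSZ, SZ)))
  step 2: S(S(add(Z, add(SSZ, SZ))))
  step 3: S(S(add(SSZ, SZ)))
  step 4: S(S(S(add(SZ, SZ))))
  step 5: S(S(S(S(add(Z, SZ)))))
  step 6: S^5(Z)

Term B:
  start: add(add(SZ, SSSZ), add(SZ, Z))
  step 1: add(S(add(Z, SSSZ)), add(SZ, Z))
  step 2: S(add(add(Z, SSSZ), add(SZ, Z)))
  step 3: S(add(SSSZ, add(SZ, Z)))
  step 4: S(S(add(SSZ, add(SZ, Z))))
  step 5: S(S(S(add(SZ, add(SZ, Z)))))
  step 6: S(S(S(S(add(Z, add(SZ, Z))))))
  step 7: S(S(S(S(add(SZ, Z)))))
  step 8: S(S(S(S(S(add(Z, Z))))))
  step 9: S^5(Z)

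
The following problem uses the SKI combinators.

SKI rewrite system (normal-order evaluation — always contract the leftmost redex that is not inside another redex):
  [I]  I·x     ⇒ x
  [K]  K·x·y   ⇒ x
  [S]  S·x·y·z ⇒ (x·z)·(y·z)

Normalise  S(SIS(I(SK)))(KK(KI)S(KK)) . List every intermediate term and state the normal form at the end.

Answer: normal form = S(SK(S(SK)))S  (in 6 steps)

Derivation:
  start: S(SIS(I(SK)))(KK(KI)S(KK))
  →1  S(I(I(SK))(S(I(SK))))(KK(KI)S(KK))
  →2  S(I(SK)(S(I(SK))))(KK(KI)S(KK))
  →3  S(SK(S(I(SK))))(KK(KI)S(KK))
  →4  S(SK(S(SK)))(KK(KI)S(KK))
  →5  S(SK(S(SK)))(KS(KK))
  →6  S(SK(S(SK)))S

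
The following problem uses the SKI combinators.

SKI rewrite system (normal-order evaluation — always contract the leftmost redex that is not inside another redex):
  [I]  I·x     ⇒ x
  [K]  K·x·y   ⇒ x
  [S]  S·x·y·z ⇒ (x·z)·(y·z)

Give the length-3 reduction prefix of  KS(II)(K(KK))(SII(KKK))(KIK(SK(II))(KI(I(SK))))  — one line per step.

  start: KS(II)(K(KK))(SII(KKK))(KIK(SK(II))(KI(I(SK))))
  step 1: S(K(KK))(SII(KKK))(KIK(SK(II))(KI(I(SK))))
  step 2: K(KK)(KIK(SK(II))(KI(I(SK))))(SII(KKK)(KIK(SK(II))(KI(I(SK)))))
  step 3: KK(SII(KKK)(KIK(SK(II))(KI(I(SK)))))

Answer: after 3 steps: KK(SII(KKK)(KIK(SK(II))(KI(I(SK)))))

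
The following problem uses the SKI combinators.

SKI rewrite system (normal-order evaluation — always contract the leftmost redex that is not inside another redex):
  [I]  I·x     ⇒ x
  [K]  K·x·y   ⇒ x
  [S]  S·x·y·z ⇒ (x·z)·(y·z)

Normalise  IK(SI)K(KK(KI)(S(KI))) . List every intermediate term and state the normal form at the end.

  start: IK(SI)K(KK(KI)(S(KI)))
  step 1: K(SI)K(KK(KI)(S(KI)))
  step 2: SI(KK(KI)(S(KI)))
  step 3: SI(K(S(KI)))

Answer: normal form = SI(K(S(KI)))  (in 3 steps)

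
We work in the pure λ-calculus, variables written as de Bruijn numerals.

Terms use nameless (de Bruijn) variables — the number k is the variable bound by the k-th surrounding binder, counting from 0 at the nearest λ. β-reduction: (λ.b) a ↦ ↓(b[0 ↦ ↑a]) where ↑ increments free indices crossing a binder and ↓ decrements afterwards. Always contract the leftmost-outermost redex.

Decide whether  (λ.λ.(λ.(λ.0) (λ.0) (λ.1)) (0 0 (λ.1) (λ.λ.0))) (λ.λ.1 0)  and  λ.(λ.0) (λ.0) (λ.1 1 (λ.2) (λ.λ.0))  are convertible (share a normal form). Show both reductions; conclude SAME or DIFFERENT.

Answer: SAME — A ⇓ λ.λ.1 1 (λ.2) (λ.λ.0), B ⇓ λ.λ.1 1 (λ.2) (λ.λ.0)

Derivation:
Term A:
  start: (λ.λ.(λ.(λ.0) (λ.0) (λ.1)) (0 0 (λ.1) (λ.λ.0))) (λ.λ.1 0)
  step 1: λ.(λ.(λ.0) (λ.0) (λ.1)) (0 0 (λ.1) (λ.λ.0))
  step 2: λ.(λ.0) (λ.0) (λ.1 1 (λ.2) (λ.λ.0))
  step 3: λ.(λ.0) (λ.1 1 (λ.2) (λ.λ.0))
  step 4: λ.λ.1 1 (λ.2) (λ.λ.0)

Term B:
  start: λ.(λ.0) (λ.0) (λ.1 1 (λ.2) (λ.λ.0))
  step 1: λ.(λ.0) (λ.1 1 (λ.2) (λ.λ.0))
  step 2: λ.λ.1 1 (λ.2) (λ.λ.0)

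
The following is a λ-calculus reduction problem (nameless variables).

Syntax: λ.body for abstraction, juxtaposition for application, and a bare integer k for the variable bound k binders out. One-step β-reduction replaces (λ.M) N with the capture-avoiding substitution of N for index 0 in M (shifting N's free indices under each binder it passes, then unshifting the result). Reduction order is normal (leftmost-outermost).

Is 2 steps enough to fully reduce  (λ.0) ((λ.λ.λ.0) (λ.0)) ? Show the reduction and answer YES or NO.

  start: (λ.0) ((λ.λ.λ.0) (λ.0))
  [1] (λ.λ.λ.0) (λ.0)
  [2] λ.λ.0

Answer: YES — reaches normal form λ.λ.0 in 2 ≤ 2 steps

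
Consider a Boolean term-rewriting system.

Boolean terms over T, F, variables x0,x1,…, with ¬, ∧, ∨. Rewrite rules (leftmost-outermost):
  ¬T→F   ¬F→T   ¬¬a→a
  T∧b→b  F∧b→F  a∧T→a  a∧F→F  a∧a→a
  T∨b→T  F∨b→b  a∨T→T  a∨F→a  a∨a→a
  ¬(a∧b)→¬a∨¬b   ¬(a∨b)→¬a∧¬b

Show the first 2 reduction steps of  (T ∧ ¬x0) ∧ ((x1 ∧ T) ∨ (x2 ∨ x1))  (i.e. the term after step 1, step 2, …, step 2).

  start: (T ∧ ¬x0) ∧ ((x1 ∧ T) ∨ (x2 ∨ x1))
  step 1: ¬x0 ∧ ((x1 ∧ T) ∨ (x2 ∨ x1))
  step 2: ¬x0 ∧ (x1 ∨ (x2 ∨ x1))

Answer: after 2 steps: ¬x0 ∧ (x1 ∨ (x2 ∨ x1))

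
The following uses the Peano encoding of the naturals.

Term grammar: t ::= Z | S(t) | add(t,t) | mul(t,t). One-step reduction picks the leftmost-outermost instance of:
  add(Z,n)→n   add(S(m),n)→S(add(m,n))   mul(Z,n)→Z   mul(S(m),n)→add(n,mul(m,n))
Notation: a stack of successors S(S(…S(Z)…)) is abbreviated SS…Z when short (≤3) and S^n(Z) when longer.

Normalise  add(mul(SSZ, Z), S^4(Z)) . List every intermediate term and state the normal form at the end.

Answer: normal form = S^4(Z)  (in 6 steps)

Reduction:
  start: add(mul(SSZ, Z), S^4(Z))
  step 1: add(add(Z, mul(SZ, Z)), S^4(Z))
  step 2: add(mul(SZ, Z), S^4(Z))
  step 3: add(add(Z, mul(Z, Z)), S^4(Z))
  step 4: add(mul(Z, Z), S^4(Z))
  step 5: add(Z, S^4(Z))
  step 6: S^4(Z)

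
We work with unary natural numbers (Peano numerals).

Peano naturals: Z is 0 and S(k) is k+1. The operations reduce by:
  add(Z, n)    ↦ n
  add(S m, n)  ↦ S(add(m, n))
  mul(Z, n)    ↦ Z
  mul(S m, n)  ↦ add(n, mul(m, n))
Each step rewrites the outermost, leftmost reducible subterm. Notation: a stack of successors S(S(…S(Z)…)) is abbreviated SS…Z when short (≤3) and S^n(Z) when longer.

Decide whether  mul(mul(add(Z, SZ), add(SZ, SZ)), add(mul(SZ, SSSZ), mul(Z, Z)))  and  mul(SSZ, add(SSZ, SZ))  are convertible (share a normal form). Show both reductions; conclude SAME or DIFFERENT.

Answer: SAME — A ⇓ S^6(Z), B ⇓ S^6(Z)

Derivation:
Term A:
  start: mul(mul(add(Z, SZ), add(SZ, SZ)), add(mul(SZ, SSSZ), mul(Z, Z)))
  step 1: mul(mul(SZ, add(SZ, SZ)), add(mul(SZ, SSSZ), mul(Z, Z)))
  step 2: mul(add(add(SZ, SZ), mul(Z, add(SZ, SZ))), add(mul(SZ, SSSZ), mul(Z, Z)))
  step 3: mul(add(S(add(Z, SZ)), mul(Z, add(SZ, SZ))), add(mul(SZ, SSSZ), mul(Z, Z)))
  step 4: mul(S(add(add(Z, SZ), mul(Z, add(SZ, SZ)))), add(mul(SZ, SSSZ), mul(Z, Z)))
  step 5: add(add(mul(SZ, SSSZ), mul(Z, Z)), mul(add(add(Z, SZ), mul(Z, add(SZ, SZ))), add(mul(SZ, SSSZ), mul(Z, Z))))
  step 6: add(add(add(SSSZ, mul(Z, SSSZ)), mul(Z, Z)), mul(add(add(Z, SZ), mul(Z, add(SZ, SZ))), add(mul(SZ, SSSZ), mul(Z, Z))))
  step 7: add(add(S(add(SSZ, mul(Z, SSSZ))), mul(Z, Z)), mul(add(add(Z, SZ), mul(Z, add(SZ, SZ))), add(mul(SZ, SSSZ), mul(Z, Z))))
  step 8: add(S(add(add(SSZ, mul(Z, SSSZ)), mul(Z, Z))), mul(add(add(Z, SZ), mul(Z, add(SZ, SZ))), add(mul(SZ, SSSZ), mul(Z, Z))))
  step 9: S(add(add(add(SSZ, mul(Z, SSSZ)), mul(Z, Z)), mul(add(add(Z, SZ), mul(Z, add(SZ, SZ))), add(mul(SZ, SSSZ), mul(Z, Z)))))
  step 10: S(add(add(S(add(SZ, mul(Z, SSSZ))), mul(Z, Z)), mul(add(add(Z, SZ), mul(Z, add(SZ, SZ))), add(mul(SZ, SSSZ), mul(Z, Z)))))
  step 11: S(add(S(add(add(SZ, mul(Z, SSSZ)), mul(Z, Z))), mul(add(add(Z, SZ), mul(Z, add(SZ, SZ))), add(mul(SZ, SSSZ), mul(Z, Z)))))
  step 12: S(S(add(add(add(SZ, mul(Z, SSSZ)), mul(Z, Z)), mul(add(add(Z, SZ), mul(Z, add(SZ, SZ))), add(mul(SZ, SSSZ), mul(Z, Z))))))
  step 13: S(S(add(add(S(add(Z, mul(Z, SSSZ))), mul(Z, Z)), mul(add(add(Z, SZ), mul(Z, add(SZ, SZ))), add(mul(SZ, SSSZ), mul(Z, Z))))))
  step 14: S(S(add(S(add(add(Z, mul(Z, SSSZ)), mul(Z, Z))), mul(add(add(Z, SZ), mul(Z, add(SZ, SZ))), add(mul(SZ, SSSZ), mul(Z, Z))))))
  step 15: S(S(S(add(add(add(Z, mul(Z, SSSZ)), mul(Z, Z)), mul(add(add(Z, SZ), mul(Z, add(SZ, SZ))), add(mul(SZ, SSSZ), mul(Z, Z)))))))
  step 16: S(S(S(add(add(mul(Z, SSSZ), mul(Z, Z)), mul(add(add(Z, SZ), mul(Z, add(SZ, SZ))), add(mul(SZ, SSSZ), mul(Z, Z)))))))
  step 17: S(S(S(add(add(Z, mul(Z, Z)), mul(add(add(Z, SZ), mul(Z, add(SZ, SZ))), add(mul(SZ, SSSZ), mul(Z, Z)))))))
  step 18: S(S(S(add(mul(Z, Z), mul(add(add(Z, SZ), mul(Z, add(SZ, SZ))), add(mul(SZ, SSSZ), mul(Z, Z)))))))
  step 19: S(S(S(add(Z, mul(add(add(Z, SZ), mul(Z, add(SZ, SZ))), add(mul(SZ, SSSZ), mul(Z, Z)))))))
  step 20: S(S(S(mul(add(add(Z, SZ), mul(Z, add(SZ, SZ))), add(mul(SZ, SSSZ), mul(Z, Z))))))
  step 21: S(S(S(mul(add(SZ, mul(Z, add(SZ, SZ))), add(mul(SZ, SSSZ), mul(Z, Z))))))
  step 22: S(S(S(mul(S(add(Z, mul(Z, add(SZ, SZ)))), add(mul(SZ, SSSZ), mul(Z, Z))))))
  step 23: S(S(S(add(add(mul(SZ, SSSZ), mul(Z, Z)), mul(add(Z, mul(Z, add(SZ, SZ))), add(mul(SZ, SSSZ), mul(Z, Z)))))))
  step 24: S(S(S(add(add(add(SSSZ, mul(Z, SSSZ)), mul(Z, Z)), mul(add(Z, mul(Z, add(SZ, SZ))), add(mul(SZ, SSSZ), mul(Z, Z)))))))
  step 25: S(S(S(add(add(S(add(SSZ, mul(Z, SSSZ))), mul(Z, Z)), mul(add(Z, mul(Z, add(SZ, SZ))), add(mul(SZ, SSSZ), mul(Z, Z)))))))
  step 26: S(S(S(add(S(add(add(SSZ, mul(Z, SSSZ)), mul(Z, Z))), mul(add(Z, mul(Z, add(SZ, SZ))), add(mul(SZ, SSSZ), mul(Z, Z)))))))
  step 27: S(S(S(S(add(add(add(SSZ, mul(Z, SSSZ)), mul(Z, Z)), mul(add(Z, mul(Z, add(SZ, SZ))), add(mul(SZ, SSSZ), mul(Z, Z))))))))
  step 28: S(S(S(S(add(add(S(add(SZ, mul(Z, SSSZ))), mul(Z, Z)), mul(add(Z, mul(Z, add(SZ, SZ))), add(mul(SZ, SSSZ), mul(Z, Z))))))))
  step 29: S(S(S(S(add(S(add(add(SZ, mul(Z, SSSZ)), mul(Z, Z))), mul(add(Z, mul(Z, add(SZ, SZ))), add(mul(SZ, SSSZ), mul(Z, Z))))))))
  step 30: S(S(S(S(S(add(add(add(SZ, mul(Z, SSSZ)), mul(Z, Z)), mul(add(Z, mul(Z, add(SZ, SZ))), add(mul(SZ, SSSZ), mul(Z, Z)))))))))
  step 31: S(S(S(S(S(add(add(S(add(Z, mul(Z, SSSZ))), mul(Z, Z)), mul(add(Z, mul(Z, add(SZ, SZ))), add(mul(SZ, SSSZ), mul(Z, Z)))))))))
  step 32: S(S(S(S(S(add(S(add(add(Z, mul(Z, SSSZ)), mul(Z, Z))), mul(add(Z, mul(Z, add(SZ, SZ))), add(mul(SZ, SSSZ), mul(Z, Z)))))))))
  step 33: S(S(S(S(S(S(add(add(add(Z, mul(Z, SSSZ)), mul(Z, Z)), mul(add(Z, mul(Z, add(SZ, SZ))), add(mul(SZ, SSSZ), mul(Z, Z))))))))))
  step 34: S(S(S(S(S(S(add(add(mul(Z, SSSZ), mul(Z, Z)), mul(add(Z, mul(Z, add(SZ, SZ))), add(mul(SZ, SSSZ), mul(Z, Z))))))))))
  step 35: S(S(S(S(S(S(add(add(Z, mul(Z, Z)), mul(add(Z, mul(Z, add(SZ, SZ))), add(mul(SZ, SSSZ), mul(Z, Z))))))))))
  step 36: S(S(S(S(S(S(add(mul(Z, Z), mul(add(Z, mul(Z, add(SZ, SZ))), add(mul(SZ, SSSZ), mul(Z, Z))))))))))
  step 37: S(S(S(S(S(S(add(Z, mul(add(Z, mul(Z, add(SZ, SZ))), add(mul(SZ, SSSZ), mul(Z, Z))))))))))
  step 38: S(S(S(S(S(S(mul(add(Z, mul(Z, add(SZ, SZ))), add(mul(SZ, SSSZ), mul(Z, Z)))))))))
  step 39: S(S(S(S(S(S(mul(mul(Z, add(SZ, SZ)), add(mul(SZ, SSSZ), mul(Z, Z)))))))))
  step 40: S(S(S(S(S(S(mul(Z, add(mul(SZ, SSSZ), mul(Z, Z)))))))))
  step 41: S^6(Z)

Term B:
  start: mul(SSZ, add(SSZ, SZ))
  step 1: add(add(SSZ, SZ), mul(SZ, add(SSZ, SZ)))
  step 2: add(S(add(SZ, SZ)), mul(SZ, add(SSZ, SZ)))
  step 3: S(add(add(SZ, SZ), mul(SZ, add(SSZ, SZ))))
  step 4: S(add(S(add(Z, SZ)), mul(SZ, add(SSZ, SZ))))
  step 5: S(S(add(add(Z, SZ), mul(SZ, add(SSZ, SZ)))))
  step 6: S(S(add(SZ, mul(SZ, add(SSZ, SZ)))))
  step 7: S(S(S(add(Z, mul(SZ, add(SSZ, SZ))))))
  step 8: S(S(S(mul(SZ, add(SSZ, SZ)))))
  step 9: S(S(S(add(add(SSZ, SZ), mul(Z, add(SSZ, SZ))))))
  step 10: S(S(S(add(S(add(SZ, SZ)), mul(Z, add(SSZ, SZ))))))
  step 11: S(S(S(S(add(add(SZ, SZ), mul(Z, add(SSZ, SZ)))))))
  step 12: S(S(S(S(add(S(add(Z, SZ)), mul(Z, add(SSZ, SZ)))))))
  step 13: S(S(S(S(S(add(add(Z, SZ), mul(Z, add(SSZ, SZ))))))))
  step 14: S(S(S(S(S(add(SZ, mul(Z, add(SSZ, SZ))))))))
  step 15: S(S(S(S(S(S(add(Z, mul(Z, add(SSZ, SZ)))))))))
  step 16: S(S(S(S(S(S(mul(Z, add(SSZ, SZ))))))))
  step 17: S^6(Z)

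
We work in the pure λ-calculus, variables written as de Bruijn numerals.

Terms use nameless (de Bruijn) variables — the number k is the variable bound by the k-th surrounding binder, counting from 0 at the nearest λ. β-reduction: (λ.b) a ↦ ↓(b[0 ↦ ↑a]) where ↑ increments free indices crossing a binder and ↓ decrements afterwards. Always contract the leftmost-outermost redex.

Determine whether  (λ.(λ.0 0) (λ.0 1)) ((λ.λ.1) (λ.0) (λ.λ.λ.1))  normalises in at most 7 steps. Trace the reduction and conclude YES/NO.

  start: (λ.(λ.0 0) (λ.0 1)) ((λ.λ.1) (λ.0) (λ.λ.λ.1))
  step 1: (λ.0 0) (λ.0 ((λ.λ.1) (λ.0) (λ.λ.λ.1)))
  step 2: (λ.0 ((λ.λ.1) (λ.0) (λ.λ.λ.1))) (λ.0 ((λ.λ.1) (λ.0) (λ.λ.λ.1)))
  step 3: (λ.0 ((λ.λ.1) (λ.0) (λ.λ.λ.1))) ((λ.λ.1) (λ.0) (λ.λ.λ.1))
  step 4: (λ.λ.1) (λ.0) (λ.λ.λ.1) ((λ.λ.1) (λ.0) (λ.λ.λ.1))
  step 5: (λ.λ.0) (λ.λ.λ.1) ((λ.λ.1) (λ.0) (λ.λ.λ.1))
  step 6: (λ.0) ((λ.λ.1) (λ.0) (λ.λ.λ.1))
  step 7: (λ.λ.1) (λ.0) (λ.λ.λ.1)

Answer: NO — after 7 steps the term is (λ.λ.1) (λ.0) (λ.λ.λ.1), not yet normal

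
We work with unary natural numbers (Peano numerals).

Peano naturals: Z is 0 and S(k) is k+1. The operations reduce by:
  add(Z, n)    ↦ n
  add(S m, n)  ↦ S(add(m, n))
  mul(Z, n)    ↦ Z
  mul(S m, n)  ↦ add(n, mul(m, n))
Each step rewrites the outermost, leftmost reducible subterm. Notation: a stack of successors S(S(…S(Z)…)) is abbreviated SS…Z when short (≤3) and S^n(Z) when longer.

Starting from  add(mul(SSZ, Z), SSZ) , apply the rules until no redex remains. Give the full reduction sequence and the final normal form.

Answer: normal form = SSZ  (in 6 steps)

Reduction:
  start: add(mul(SSZ, Z), SSZ)
  [1] add(add(Z, mul(SZ, Z)), SSZ)
  [2] add(mul(SZ, Z), SSZ)
  [3] add(add(Z, mul(Z, Z)), SSZ)
  [4] add(mul(Z, Z), SSZ)
  [5] add(Z, SSZ)
  [6] SSZ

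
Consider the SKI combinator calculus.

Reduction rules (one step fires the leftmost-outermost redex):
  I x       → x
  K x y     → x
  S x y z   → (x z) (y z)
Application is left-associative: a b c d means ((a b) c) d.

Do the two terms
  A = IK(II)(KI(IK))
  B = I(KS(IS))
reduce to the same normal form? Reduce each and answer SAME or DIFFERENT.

Term A:
  start: IK(II)(KI(IK))
  step 1: K(II)(KI(IK))
  step 2: II
  step 3: I

Term B:
  start: I(KS(IS))
  step 1: KS(IS)
  step 2: S

Answer: DIFFERENT — A ⇓ I, B ⇓ S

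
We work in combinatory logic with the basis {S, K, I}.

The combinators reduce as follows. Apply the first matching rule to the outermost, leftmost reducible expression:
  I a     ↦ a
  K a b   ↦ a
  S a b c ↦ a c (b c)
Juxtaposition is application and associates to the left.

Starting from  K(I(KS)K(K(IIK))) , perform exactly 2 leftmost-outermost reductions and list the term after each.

  start: K(I(KS)K(K(IIK)))
  →1  K(KSK(K(IIK)))
  →2  K(S(K(IIK)))

Answer: after 2 steps: K(S(K(IIK)))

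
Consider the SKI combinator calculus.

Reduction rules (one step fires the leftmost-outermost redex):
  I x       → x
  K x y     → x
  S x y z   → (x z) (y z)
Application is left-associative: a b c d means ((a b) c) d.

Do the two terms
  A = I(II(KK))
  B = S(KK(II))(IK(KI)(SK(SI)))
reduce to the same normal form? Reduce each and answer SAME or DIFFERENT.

Term A:
  start: I(II(KK))
  →1  II(KK)
  →2  I(KK)
  →3  KK

Term B:
  start: S(KK(II))(IK(KI)(SK(SI)))
  →1  SK(IK(KI)(SK(SI)))
  →2  SK(K(KI)(SK(SI)))
  →3  SK(KI)

Answer: DIFFERENT — A ⇓ KK, B ⇓ SK(KI)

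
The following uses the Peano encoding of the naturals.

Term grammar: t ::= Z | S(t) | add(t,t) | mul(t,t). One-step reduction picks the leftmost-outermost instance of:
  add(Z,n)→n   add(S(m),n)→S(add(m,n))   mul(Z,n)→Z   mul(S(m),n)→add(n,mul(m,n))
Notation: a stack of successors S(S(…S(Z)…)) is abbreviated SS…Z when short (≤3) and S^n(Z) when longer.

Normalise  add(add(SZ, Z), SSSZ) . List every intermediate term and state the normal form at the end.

  start: add(add(SZ, Z), SSSZ)
  [1] add(S(add(Z, Z)), SSSZ)
  [2] S(add(add(Z, Z), SSSZ))
  [3] S(add(Z, SSSZ))
  [4] S^4(Z)

Answer: normal form = S^4(Z)  (in 4 steps)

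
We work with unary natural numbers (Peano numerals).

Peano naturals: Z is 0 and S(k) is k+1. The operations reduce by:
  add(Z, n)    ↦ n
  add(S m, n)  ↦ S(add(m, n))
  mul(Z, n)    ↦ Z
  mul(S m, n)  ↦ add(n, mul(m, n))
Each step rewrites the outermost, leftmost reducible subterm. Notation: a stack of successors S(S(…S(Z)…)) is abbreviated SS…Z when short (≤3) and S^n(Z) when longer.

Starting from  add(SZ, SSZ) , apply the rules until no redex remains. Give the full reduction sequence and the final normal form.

  start: add(SZ, SSZ)
  [1] S(add(Z, SSZ))
  [2] SSSZ

Answer: normal form = SSSZ  (in 2 steps)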